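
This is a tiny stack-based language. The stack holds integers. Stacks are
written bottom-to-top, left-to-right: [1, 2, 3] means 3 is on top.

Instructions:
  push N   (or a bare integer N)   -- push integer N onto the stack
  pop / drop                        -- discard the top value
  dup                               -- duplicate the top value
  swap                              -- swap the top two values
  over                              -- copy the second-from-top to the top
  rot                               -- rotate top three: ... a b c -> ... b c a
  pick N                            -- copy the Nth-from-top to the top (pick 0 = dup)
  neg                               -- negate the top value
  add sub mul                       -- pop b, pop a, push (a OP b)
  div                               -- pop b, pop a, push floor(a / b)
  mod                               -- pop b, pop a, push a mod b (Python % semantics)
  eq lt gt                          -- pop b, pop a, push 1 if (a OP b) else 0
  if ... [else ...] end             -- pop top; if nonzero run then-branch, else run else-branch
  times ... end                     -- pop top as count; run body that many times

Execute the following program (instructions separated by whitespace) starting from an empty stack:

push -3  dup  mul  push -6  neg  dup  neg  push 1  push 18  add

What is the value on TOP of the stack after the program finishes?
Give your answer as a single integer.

Answer: 19

Derivation:
After 'push -3': [-3]
After 'dup': [-3, -3]
After 'mul': [9]
After 'push -6': [9, -6]
After 'neg': [9, 6]
After 'dup': [9, 6, 6]
After 'neg': [9, 6, -6]
After 'push 1': [9, 6, -6, 1]
After 'push 18': [9, 6, -6, 1, 18]
After 'add': [9, 6, -6, 19]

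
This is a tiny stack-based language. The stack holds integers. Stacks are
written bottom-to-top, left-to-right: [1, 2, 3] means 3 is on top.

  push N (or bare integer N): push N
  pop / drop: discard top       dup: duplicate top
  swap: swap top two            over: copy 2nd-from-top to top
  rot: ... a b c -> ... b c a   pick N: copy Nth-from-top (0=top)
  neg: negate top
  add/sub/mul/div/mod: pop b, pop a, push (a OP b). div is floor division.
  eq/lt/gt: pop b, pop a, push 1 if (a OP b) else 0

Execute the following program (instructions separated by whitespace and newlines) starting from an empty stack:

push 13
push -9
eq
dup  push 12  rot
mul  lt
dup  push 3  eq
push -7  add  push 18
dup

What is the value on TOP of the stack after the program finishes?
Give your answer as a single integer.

Answer: 18

Derivation:
After 'push 13': [13]
After 'push -9': [13, -9]
After 'eq': [0]
After 'dup': [0, 0]
After 'push 12': [0, 0, 12]
After 'rot': [0, 12, 0]
After 'mul': [0, 0]
After 'lt': [0]
After 'dup': [0, 0]
After 'push 3': [0, 0, 3]
After 'eq': [0, 0]
After 'push -7': [0, 0, -7]
After 'add': [0, -7]
After 'push 18': [0, -7, 18]
After 'dup': [0, -7, 18, 18]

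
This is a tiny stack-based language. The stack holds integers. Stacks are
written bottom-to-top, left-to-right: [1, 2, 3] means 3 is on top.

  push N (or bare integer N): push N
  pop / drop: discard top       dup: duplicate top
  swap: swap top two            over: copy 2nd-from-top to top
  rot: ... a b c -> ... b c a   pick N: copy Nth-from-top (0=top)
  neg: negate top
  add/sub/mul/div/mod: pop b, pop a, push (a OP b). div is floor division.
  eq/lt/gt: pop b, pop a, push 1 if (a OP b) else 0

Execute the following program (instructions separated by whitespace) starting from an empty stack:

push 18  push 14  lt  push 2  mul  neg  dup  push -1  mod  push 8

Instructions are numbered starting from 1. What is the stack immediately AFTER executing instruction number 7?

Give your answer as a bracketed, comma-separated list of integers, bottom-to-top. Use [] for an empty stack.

Step 1 ('push 18'): [18]
Step 2 ('push 14'): [18, 14]
Step 3 ('lt'): [0]
Step 4 ('push 2'): [0, 2]
Step 5 ('mul'): [0]
Step 6 ('neg'): [0]
Step 7 ('dup'): [0, 0]

Answer: [0, 0]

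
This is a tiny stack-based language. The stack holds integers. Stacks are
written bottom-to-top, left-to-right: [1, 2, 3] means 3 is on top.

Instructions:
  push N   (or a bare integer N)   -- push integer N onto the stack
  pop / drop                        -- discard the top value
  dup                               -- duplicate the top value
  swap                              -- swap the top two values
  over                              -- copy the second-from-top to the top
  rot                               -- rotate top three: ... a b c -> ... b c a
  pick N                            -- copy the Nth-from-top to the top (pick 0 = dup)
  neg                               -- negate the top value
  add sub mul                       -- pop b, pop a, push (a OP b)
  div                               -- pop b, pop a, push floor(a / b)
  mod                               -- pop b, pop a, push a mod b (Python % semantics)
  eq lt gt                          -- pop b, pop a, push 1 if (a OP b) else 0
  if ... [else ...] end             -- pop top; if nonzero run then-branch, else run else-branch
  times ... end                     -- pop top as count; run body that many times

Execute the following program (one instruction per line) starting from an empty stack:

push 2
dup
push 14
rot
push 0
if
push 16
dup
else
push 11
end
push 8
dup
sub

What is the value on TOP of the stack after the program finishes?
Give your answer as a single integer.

Answer: 0

Derivation:
After 'push 2': [2]
After 'dup': [2, 2]
After 'push 14': [2, 2, 14]
After 'rot': [2, 14, 2]
After 'push 0': [2, 14, 2, 0]
After 'if': [2, 14, 2]
After 'push 11': [2, 14, 2, 11]
After 'push 8': [2, 14, 2, 11, 8]
After 'dup': [2, 14, 2, 11, 8, 8]
After 'sub': [2, 14, 2, 11, 0]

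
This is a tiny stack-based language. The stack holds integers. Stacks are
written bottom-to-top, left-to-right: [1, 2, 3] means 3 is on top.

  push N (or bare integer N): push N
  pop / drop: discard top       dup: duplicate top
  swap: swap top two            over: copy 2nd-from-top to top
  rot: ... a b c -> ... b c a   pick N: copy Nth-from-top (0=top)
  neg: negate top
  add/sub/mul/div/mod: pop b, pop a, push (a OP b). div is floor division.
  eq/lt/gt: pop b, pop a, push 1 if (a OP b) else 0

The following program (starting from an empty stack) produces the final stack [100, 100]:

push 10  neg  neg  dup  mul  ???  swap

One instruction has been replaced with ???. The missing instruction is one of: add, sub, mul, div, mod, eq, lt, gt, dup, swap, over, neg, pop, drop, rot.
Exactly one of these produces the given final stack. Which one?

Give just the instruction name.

Answer: dup

Derivation:
Stack before ???: [100]
Stack after ???:  [100, 100]
The instruction that transforms [100] -> [100, 100] is: dup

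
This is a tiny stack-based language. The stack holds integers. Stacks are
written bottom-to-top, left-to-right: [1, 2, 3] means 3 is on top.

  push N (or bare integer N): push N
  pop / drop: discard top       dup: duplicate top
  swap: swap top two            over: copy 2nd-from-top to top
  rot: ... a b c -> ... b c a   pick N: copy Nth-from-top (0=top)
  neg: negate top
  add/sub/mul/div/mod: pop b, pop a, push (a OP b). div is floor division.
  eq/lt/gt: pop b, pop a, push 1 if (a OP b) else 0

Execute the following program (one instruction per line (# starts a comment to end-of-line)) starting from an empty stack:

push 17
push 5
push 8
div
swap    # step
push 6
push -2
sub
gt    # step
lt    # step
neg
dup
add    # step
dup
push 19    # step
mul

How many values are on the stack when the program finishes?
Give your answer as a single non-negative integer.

Answer: 2

Derivation:
After 'push 17': stack = [17] (depth 1)
After 'push 5': stack = [17, 5] (depth 2)
After 'push 8': stack = [17, 5, 8] (depth 3)
After 'div': stack = [17, 0] (depth 2)
After 'swap': stack = [0, 17] (depth 2)
After 'push 6': stack = [0, 17, 6] (depth 3)
After 'push -2': stack = [0, 17, 6, -2] (depth 4)
After 'sub': stack = [0, 17, 8] (depth 3)
After 'gt': stack = [0, 1] (depth 2)
After 'lt': stack = [1] (depth 1)
After 'neg': stack = [-1] (depth 1)
After 'dup': stack = [-1, -1] (depth 2)
After 'add': stack = [-2] (depth 1)
After 'dup': stack = [-2, -2] (depth 2)
After 'push 19': stack = [-2, -2, 19] (depth 3)
After 'mul': stack = [-2, -38] (depth 2)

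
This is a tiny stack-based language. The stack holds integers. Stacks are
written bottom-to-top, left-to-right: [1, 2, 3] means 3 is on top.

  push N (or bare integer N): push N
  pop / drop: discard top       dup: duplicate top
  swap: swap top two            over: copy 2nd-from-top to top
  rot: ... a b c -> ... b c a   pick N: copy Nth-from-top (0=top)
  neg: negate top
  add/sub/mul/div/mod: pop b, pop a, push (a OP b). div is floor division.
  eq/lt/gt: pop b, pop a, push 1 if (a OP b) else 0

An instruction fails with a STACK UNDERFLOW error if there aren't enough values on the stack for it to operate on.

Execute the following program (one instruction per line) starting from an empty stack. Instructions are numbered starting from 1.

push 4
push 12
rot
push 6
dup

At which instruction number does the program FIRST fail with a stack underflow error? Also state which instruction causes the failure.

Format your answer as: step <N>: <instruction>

Answer: step 3: rot

Derivation:
Step 1 ('push 4'): stack = [4], depth = 1
Step 2 ('push 12'): stack = [4, 12], depth = 2
Step 3 ('rot'): needs 3 value(s) but depth is 2 — STACK UNDERFLOW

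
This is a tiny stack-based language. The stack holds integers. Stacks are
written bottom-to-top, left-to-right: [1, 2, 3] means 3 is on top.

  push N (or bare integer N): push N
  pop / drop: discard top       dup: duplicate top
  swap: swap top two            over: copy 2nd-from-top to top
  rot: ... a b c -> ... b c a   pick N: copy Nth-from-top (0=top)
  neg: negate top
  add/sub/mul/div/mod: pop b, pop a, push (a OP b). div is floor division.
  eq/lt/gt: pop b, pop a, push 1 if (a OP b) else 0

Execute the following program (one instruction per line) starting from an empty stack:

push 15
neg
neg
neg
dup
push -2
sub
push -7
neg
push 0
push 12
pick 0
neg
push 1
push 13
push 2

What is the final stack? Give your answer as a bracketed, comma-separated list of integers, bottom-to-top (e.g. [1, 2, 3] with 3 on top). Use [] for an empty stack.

After 'push 15': [15]
After 'neg': [-15]
After 'neg': [15]
After 'neg': [-15]
After 'dup': [-15, -15]
After 'push -2': [-15, -15, -2]
After 'sub': [-15, -13]
After 'push -7': [-15, -13, -7]
After 'neg': [-15, -13, 7]
After 'push 0': [-15, -13, 7, 0]
After 'push 12': [-15, -13, 7, 0, 12]
After 'pick 0': [-15, -13, 7, 0, 12, 12]
After 'neg': [-15, -13, 7, 0, 12, -12]
After 'push 1': [-15, -13, 7, 0, 12, -12, 1]
After 'push 13': [-15, -13, 7, 0, 12, -12, 1, 13]
After 'push 2': [-15, -13, 7, 0, 12, -12, 1, 13, 2]

Answer: [-15, -13, 7, 0, 12, -12, 1, 13, 2]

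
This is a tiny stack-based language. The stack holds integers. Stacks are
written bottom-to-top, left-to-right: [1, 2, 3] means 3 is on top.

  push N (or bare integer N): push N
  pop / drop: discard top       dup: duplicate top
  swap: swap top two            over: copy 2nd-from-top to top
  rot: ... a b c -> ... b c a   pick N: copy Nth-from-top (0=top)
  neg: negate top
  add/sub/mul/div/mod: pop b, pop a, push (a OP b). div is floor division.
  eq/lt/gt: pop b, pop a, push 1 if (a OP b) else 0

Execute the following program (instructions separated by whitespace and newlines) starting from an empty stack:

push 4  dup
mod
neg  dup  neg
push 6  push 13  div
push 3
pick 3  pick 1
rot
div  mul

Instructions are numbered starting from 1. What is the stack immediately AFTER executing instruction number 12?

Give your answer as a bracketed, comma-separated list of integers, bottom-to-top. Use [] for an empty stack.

Step 1 ('push 4'): [4]
Step 2 ('dup'): [4, 4]
Step 3 ('mod'): [0]
Step 4 ('neg'): [0]
Step 5 ('dup'): [0, 0]
Step 6 ('neg'): [0, 0]
Step 7 ('push 6'): [0, 0, 6]
Step 8 ('push 13'): [0, 0, 6, 13]
Step 9 ('div'): [0, 0, 0]
Step 10 ('push 3'): [0, 0, 0, 3]
Step 11 ('pick 3'): [0, 0, 0, 3, 0]
Step 12 ('pick 1'): [0, 0, 0, 3, 0, 3]

Answer: [0, 0, 0, 3, 0, 3]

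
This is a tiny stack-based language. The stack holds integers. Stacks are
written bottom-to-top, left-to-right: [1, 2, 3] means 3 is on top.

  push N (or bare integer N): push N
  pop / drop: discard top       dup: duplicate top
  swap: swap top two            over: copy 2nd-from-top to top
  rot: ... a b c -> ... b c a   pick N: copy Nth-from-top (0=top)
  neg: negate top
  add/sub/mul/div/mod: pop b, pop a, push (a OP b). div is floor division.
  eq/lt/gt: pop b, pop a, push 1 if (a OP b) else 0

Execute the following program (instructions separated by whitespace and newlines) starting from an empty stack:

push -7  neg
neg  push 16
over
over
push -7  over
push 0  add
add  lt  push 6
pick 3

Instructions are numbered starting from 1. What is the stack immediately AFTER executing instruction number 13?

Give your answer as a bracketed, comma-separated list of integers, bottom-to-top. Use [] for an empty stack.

Step 1 ('push -7'): [-7]
Step 2 ('neg'): [7]
Step 3 ('neg'): [-7]
Step 4 ('push 16'): [-7, 16]
Step 5 ('over'): [-7, 16, -7]
Step 6 ('over'): [-7, 16, -7, 16]
Step 7 ('push -7'): [-7, 16, -7, 16, -7]
Step 8 ('over'): [-7, 16, -7, 16, -7, 16]
Step 9 ('push 0'): [-7, 16, -7, 16, -7, 16, 0]
Step 10 ('add'): [-7, 16, -7, 16, -7, 16]
Step 11 ('add'): [-7, 16, -7, 16, 9]
Step 12 ('lt'): [-7, 16, -7, 0]
Step 13 ('push 6'): [-7, 16, -7, 0, 6]

Answer: [-7, 16, -7, 0, 6]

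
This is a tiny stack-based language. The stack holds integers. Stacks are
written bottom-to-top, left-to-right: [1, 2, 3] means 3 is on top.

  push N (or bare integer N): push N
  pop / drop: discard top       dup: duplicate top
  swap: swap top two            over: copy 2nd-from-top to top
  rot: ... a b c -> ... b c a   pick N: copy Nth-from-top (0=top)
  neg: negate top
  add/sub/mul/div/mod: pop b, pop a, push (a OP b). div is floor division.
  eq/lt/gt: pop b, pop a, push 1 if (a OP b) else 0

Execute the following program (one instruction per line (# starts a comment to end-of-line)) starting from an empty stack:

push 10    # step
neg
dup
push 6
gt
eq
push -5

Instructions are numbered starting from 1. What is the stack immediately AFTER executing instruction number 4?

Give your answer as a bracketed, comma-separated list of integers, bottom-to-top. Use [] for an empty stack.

Answer: [-10, -10, 6]

Derivation:
Step 1 ('push 10'): [10]
Step 2 ('neg'): [-10]
Step 3 ('dup'): [-10, -10]
Step 4 ('push 6'): [-10, -10, 6]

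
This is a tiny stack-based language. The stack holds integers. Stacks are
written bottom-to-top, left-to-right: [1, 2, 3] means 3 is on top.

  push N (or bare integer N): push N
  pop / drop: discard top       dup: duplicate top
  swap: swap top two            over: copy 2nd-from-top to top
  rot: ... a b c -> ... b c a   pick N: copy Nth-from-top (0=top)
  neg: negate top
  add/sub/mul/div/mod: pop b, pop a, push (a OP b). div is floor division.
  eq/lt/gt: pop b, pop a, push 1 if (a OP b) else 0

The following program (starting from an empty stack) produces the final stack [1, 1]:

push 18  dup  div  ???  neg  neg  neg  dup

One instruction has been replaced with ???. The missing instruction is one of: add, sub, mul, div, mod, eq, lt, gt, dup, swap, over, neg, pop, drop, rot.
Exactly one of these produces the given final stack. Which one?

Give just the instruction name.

Answer: neg

Derivation:
Stack before ???: [1]
Stack after ???:  [-1]
The instruction that transforms [1] -> [-1] is: neg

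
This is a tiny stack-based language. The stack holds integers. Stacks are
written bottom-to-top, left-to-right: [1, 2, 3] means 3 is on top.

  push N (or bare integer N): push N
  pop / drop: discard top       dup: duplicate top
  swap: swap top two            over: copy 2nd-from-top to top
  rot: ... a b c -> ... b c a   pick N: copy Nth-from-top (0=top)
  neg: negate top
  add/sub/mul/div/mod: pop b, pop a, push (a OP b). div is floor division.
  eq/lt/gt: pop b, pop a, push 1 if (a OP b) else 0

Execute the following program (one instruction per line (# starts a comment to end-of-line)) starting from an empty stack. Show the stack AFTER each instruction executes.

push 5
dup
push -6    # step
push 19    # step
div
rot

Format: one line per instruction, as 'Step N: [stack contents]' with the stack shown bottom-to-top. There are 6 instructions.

Step 1: [5]
Step 2: [5, 5]
Step 3: [5, 5, -6]
Step 4: [5, 5, -6, 19]
Step 5: [5, 5, -1]
Step 6: [5, -1, 5]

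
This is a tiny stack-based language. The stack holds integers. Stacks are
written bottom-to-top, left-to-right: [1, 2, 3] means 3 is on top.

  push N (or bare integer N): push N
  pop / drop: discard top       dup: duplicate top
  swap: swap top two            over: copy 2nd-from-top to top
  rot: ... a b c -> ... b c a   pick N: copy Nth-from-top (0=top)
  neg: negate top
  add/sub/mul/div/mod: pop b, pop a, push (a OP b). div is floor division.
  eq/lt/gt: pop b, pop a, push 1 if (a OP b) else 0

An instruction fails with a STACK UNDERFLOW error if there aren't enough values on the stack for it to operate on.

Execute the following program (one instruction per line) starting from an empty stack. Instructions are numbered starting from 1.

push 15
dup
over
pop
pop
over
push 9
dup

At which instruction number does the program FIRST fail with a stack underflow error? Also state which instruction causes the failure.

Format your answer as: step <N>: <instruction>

Answer: step 6: over

Derivation:
Step 1 ('push 15'): stack = [15], depth = 1
Step 2 ('dup'): stack = [15, 15], depth = 2
Step 3 ('over'): stack = [15, 15, 15], depth = 3
Step 4 ('pop'): stack = [15, 15], depth = 2
Step 5 ('pop'): stack = [15], depth = 1
Step 6 ('over'): needs 2 value(s) but depth is 1 — STACK UNDERFLOW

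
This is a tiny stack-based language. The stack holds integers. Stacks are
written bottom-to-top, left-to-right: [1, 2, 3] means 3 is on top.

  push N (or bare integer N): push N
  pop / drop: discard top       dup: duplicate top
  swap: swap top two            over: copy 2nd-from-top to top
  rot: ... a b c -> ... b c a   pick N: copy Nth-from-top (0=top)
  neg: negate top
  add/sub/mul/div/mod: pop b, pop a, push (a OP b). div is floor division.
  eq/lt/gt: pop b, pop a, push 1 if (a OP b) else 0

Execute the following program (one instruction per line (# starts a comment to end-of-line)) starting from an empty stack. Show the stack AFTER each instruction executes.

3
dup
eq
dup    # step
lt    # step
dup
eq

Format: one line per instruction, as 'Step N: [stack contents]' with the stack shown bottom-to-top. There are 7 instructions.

Step 1: [3]
Step 2: [3, 3]
Step 3: [1]
Step 4: [1, 1]
Step 5: [0]
Step 6: [0, 0]
Step 7: [1]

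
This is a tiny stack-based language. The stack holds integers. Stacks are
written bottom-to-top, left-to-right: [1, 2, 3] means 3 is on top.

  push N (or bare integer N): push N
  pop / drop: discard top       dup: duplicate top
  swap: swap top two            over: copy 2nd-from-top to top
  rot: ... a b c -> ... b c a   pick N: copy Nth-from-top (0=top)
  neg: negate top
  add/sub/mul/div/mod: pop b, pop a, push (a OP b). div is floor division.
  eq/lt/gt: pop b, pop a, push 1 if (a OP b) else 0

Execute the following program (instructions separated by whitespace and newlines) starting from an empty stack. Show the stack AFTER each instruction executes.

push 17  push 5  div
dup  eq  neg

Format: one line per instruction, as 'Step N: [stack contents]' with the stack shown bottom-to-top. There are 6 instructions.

Step 1: [17]
Step 2: [17, 5]
Step 3: [3]
Step 4: [3, 3]
Step 5: [1]
Step 6: [-1]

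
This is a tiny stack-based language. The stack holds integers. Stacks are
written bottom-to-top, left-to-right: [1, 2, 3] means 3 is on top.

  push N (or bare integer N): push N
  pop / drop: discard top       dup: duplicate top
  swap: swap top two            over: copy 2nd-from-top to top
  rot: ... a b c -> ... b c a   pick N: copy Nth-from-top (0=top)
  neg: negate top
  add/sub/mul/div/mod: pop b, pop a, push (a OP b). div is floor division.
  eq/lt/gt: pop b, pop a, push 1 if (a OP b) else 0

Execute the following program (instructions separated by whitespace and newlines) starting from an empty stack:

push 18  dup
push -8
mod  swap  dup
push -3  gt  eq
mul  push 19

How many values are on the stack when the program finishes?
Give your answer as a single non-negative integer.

After 'push 18': stack = [18] (depth 1)
After 'dup': stack = [18, 18] (depth 2)
After 'push -8': stack = [18, 18, -8] (depth 3)
After 'mod': stack = [18, -6] (depth 2)
After 'swap': stack = [-6, 18] (depth 2)
After 'dup': stack = [-6, 18, 18] (depth 3)
After 'push -3': stack = [-6, 18, 18, -3] (depth 4)
After 'gt': stack = [-6, 18, 1] (depth 3)
After 'eq': stack = [-6, 0] (depth 2)
After 'mul': stack = [0] (depth 1)
After 'push 19': stack = [0, 19] (depth 2)

Answer: 2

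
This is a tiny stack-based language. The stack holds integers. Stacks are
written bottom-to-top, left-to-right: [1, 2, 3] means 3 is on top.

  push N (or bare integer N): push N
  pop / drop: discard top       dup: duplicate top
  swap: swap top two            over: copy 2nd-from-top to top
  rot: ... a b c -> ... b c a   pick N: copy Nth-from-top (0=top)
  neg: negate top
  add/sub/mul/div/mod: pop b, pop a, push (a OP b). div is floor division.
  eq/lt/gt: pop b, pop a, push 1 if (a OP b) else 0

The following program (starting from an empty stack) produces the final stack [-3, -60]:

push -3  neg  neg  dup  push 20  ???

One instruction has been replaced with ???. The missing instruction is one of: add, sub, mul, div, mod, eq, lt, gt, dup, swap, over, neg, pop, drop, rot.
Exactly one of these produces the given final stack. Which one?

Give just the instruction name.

Answer: mul

Derivation:
Stack before ???: [-3, -3, 20]
Stack after ???:  [-3, -60]
The instruction that transforms [-3, -3, 20] -> [-3, -60] is: mul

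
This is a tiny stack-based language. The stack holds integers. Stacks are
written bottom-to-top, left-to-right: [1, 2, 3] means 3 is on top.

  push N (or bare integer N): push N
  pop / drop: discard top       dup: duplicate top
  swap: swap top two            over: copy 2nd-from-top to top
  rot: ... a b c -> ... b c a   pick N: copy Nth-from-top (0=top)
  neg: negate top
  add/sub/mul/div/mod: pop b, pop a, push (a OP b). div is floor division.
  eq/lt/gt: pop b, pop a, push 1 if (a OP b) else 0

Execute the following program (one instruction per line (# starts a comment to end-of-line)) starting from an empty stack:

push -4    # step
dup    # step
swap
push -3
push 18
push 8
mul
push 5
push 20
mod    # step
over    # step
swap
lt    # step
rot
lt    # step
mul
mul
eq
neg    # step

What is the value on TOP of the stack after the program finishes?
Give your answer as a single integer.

Answer: 0

Derivation:
After 'push -4': [-4]
After 'dup': [-4, -4]
After 'swap': [-4, -4]
After 'push -3': [-4, -4, -3]
After 'push 18': [-4, -4, -3, 18]
After 'push 8': [-4, -4, -3, 18, 8]
After 'mul': [-4, -4, -3, 144]
After 'push 5': [-4, -4, -3, 144, 5]
After 'push 20': [-4, -4, -3, 144, 5, 20]
After 'mod': [-4, -4, -3, 144, 5]
After 'over': [-4, -4, -3, 144, 5, 144]
After 'swap': [-4, -4, -3, 144, 144, 5]
After 'lt': [-4, -4, -3, 144, 0]
After 'rot': [-4, -4, 144, 0, -3]
After 'lt': [-4, -4, 144, 0]
After 'mul': [-4, -4, 0]
After 'mul': [-4, 0]
After 'eq': [0]
After 'neg': [0]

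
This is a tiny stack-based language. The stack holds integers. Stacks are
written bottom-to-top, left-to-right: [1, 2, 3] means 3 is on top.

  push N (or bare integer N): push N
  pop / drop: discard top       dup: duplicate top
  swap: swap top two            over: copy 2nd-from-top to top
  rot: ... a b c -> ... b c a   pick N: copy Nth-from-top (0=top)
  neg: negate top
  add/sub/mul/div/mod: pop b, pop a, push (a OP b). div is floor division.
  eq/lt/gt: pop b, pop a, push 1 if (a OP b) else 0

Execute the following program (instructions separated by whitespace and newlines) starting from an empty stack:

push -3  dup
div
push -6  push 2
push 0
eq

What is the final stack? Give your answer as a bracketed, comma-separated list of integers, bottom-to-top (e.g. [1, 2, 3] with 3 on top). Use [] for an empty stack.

After 'push -3': [-3]
After 'dup': [-3, -3]
After 'div': [1]
After 'push -6': [1, -6]
After 'push 2': [1, -6, 2]
After 'push 0': [1, -6, 2, 0]
After 'eq': [1, -6, 0]

Answer: [1, -6, 0]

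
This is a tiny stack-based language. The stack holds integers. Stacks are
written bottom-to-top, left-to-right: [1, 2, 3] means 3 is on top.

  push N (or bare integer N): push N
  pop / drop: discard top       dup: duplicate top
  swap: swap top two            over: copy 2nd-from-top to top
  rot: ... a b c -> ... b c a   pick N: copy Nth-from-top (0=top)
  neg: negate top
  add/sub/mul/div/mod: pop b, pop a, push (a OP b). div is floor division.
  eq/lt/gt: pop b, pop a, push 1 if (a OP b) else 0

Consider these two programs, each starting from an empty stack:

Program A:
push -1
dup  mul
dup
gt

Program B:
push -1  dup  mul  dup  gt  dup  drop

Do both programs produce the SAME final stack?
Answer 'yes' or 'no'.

Answer: yes

Derivation:
Program A trace:
  After 'push -1': [-1]
  After 'dup': [-1, -1]
  After 'mul': [1]
  After 'dup': [1, 1]
  After 'gt': [0]
Program A final stack: [0]

Program B trace:
  After 'push -1': [-1]
  After 'dup': [-1, -1]
  After 'mul': [1]
  After 'dup': [1, 1]
  After 'gt': [0]
  After 'dup': [0, 0]
  After 'drop': [0]
Program B final stack: [0]
Same: yes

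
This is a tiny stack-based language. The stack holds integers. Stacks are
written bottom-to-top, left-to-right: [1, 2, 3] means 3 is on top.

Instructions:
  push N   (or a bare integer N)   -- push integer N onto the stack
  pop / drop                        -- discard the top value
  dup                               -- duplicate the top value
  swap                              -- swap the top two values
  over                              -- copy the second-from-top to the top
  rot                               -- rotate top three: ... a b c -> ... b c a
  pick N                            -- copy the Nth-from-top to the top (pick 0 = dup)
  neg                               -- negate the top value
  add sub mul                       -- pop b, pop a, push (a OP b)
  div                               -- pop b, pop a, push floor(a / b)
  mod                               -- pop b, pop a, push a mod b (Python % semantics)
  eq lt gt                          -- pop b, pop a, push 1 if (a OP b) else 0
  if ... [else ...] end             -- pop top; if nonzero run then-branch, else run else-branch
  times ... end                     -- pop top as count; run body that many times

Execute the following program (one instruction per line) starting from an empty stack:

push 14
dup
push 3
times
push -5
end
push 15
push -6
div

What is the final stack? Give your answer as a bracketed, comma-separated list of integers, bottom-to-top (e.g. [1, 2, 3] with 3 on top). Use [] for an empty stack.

Answer: [14, 14, -5, -5, -5, -3]

Derivation:
After 'push 14': [14]
After 'dup': [14, 14]
After 'push 3': [14, 14, 3]
After 'times': [14, 14]
After 'push -5': [14, 14, -5]
After 'push -5': [14, 14, -5, -5]
After 'push -5': [14, 14, -5, -5, -5]
After 'push 15': [14, 14, -5, -5, -5, 15]
After 'push -6': [14, 14, -5, -5, -5, 15, -6]
After 'div': [14, 14, -5, -5, -5, -3]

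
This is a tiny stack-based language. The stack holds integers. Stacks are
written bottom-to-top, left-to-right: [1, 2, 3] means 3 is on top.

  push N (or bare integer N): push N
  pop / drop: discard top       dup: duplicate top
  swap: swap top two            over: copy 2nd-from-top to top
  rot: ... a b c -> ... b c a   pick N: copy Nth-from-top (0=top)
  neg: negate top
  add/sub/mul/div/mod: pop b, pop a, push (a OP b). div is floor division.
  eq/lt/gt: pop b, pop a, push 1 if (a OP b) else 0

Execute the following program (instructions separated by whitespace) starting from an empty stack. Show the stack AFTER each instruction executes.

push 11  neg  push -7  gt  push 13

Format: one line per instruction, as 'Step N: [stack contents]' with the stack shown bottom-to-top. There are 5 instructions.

Step 1: [11]
Step 2: [-11]
Step 3: [-11, -7]
Step 4: [0]
Step 5: [0, 13]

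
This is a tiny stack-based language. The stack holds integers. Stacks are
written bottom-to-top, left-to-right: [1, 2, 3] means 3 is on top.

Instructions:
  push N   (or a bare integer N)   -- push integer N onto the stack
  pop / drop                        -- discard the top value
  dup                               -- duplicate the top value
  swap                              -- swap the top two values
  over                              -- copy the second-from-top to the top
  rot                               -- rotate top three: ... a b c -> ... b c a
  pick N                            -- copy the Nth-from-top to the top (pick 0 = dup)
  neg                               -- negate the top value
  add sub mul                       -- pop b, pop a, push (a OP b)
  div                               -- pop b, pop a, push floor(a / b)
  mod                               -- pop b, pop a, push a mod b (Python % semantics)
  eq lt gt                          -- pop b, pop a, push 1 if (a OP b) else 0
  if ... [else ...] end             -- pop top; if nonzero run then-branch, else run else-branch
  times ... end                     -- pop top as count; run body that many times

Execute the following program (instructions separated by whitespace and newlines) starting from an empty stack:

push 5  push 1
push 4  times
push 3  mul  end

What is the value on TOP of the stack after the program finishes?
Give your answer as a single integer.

After 'push 5': [5]
After 'push 1': [5, 1]
After 'push 4': [5, 1, 4]
After 'times': [5, 1]
After 'push 3': [5, 1, 3]
After 'mul': [5, 3]
After 'push 3': [5, 3, 3]
After 'mul': [5, 9]
After 'push 3': [5, 9, 3]
After 'mul': [5, 27]
After 'push 3': [5, 27, 3]
After 'mul': [5, 81]

Answer: 81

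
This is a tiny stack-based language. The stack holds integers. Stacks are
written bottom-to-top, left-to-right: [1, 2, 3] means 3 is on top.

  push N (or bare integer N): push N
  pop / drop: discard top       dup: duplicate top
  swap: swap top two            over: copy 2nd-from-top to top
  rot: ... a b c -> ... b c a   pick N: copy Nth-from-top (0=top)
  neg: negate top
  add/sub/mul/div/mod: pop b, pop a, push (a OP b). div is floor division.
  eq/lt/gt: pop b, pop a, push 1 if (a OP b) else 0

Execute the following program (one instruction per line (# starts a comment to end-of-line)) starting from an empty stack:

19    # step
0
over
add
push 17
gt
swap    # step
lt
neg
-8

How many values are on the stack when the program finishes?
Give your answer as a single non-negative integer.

Answer: 2

Derivation:
After 'push 19': stack = [19] (depth 1)
After 'push 0': stack = [19, 0] (depth 2)
After 'over': stack = [19, 0, 19] (depth 3)
After 'add': stack = [19, 19] (depth 2)
After 'push 17': stack = [19, 19, 17] (depth 3)
After 'gt': stack = [19, 1] (depth 2)
After 'swap': stack = [1, 19] (depth 2)
After 'lt': stack = [1] (depth 1)
After 'neg': stack = [-1] (depth 1)
After 'push -8': stack = [-1, -8] (depth 2)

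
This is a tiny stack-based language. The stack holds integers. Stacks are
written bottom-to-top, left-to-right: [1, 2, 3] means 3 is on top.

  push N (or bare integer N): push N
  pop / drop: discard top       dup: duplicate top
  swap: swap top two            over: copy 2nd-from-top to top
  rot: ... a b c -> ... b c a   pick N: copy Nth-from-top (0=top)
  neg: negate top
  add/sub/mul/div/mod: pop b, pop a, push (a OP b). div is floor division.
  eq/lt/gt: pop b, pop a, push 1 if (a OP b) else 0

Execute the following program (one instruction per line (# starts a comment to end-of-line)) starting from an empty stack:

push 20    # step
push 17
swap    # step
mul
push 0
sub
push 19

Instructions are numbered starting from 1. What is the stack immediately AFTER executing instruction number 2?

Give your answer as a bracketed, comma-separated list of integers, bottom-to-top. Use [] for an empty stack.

Answer: [20, 17]

Derivation:
Step 1 ('push 20'): [20]
Step 2 ('push 17'): [20, 17]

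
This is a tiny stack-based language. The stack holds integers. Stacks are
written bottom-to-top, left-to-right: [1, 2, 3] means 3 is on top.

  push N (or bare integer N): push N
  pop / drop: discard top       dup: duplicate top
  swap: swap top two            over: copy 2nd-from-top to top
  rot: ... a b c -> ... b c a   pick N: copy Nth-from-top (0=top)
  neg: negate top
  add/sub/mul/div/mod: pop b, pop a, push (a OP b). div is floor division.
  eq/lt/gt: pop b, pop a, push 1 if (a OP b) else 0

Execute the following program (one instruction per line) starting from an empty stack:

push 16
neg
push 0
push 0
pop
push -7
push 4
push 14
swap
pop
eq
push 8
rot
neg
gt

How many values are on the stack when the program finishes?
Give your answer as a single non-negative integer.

Answer: 3

Derivation:
After 'push 16': stack = [16] (depth 1)
After 'neg': stack = [-16] (depth 1)
After 'push 0': stack = [-16, 0] (depth 2)
After 'push 0': stack = [-16, 0, 0] (depth 3)
After 'pop': stack = [-16, 0] (depth 2)
After 'push -7': stack = [-16, 0, -7] (depth 3)
After 'push 4': stack = [-16, 0, -7, 4] (depth 4)
After 'push 14': stack = [-16, 0, -7, 4, 14] (depth 5)
After 'swap': stack = [-16, 0, -7, 14, 4] (depth 5)
After 'pop': stack = [-16, 0, -7, 14] (depth 4)
After 'eq': stack = [-16, 0, 0] (depth 3)
After 'push 8': stack = [-16, 0, 0, 8] (depth 4)
After 'rot': stack = [-16, 0, 8, 0] (depth 4)
After 'neg': stack = [-16, 0, 8, 0] (depth 4)
After 'gt': stack = [-16, 0, 1] (depth 3)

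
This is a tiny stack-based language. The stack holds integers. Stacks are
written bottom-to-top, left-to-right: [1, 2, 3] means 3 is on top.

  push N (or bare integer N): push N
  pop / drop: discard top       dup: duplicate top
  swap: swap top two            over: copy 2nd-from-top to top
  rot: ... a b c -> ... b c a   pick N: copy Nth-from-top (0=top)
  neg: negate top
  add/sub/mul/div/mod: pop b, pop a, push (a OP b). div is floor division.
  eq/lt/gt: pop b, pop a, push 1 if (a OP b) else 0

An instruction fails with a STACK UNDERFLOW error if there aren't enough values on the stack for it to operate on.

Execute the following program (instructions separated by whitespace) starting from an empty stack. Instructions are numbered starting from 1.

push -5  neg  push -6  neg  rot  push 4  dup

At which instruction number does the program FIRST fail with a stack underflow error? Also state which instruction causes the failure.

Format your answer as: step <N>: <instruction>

Step 1 ('push -5'): stack = [-5], depth = 1
Step 2 ('neg'): stack = [5], depth = 1
Step 3 ('push -6'): stack = [5, -6], depth = 2
Step 4 ('neg'): stack = [5, 6], depth = 2
Step 5 ('rot'): needs 3 value(s) but depth is 2 — STACK UNDERFLOW

Answer: step 5: rot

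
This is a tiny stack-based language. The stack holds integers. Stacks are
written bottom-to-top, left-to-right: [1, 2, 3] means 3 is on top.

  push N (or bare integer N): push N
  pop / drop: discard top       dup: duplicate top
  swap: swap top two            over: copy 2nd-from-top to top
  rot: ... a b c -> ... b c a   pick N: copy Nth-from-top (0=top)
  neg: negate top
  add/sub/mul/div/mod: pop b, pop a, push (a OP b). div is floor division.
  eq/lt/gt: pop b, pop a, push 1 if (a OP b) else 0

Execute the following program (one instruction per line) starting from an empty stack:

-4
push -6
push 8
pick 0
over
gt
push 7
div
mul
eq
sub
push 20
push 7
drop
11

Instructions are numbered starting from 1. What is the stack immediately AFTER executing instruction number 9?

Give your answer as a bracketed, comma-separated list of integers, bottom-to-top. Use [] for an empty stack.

Step 1 ('-4'): [-4]
Step 2 ('push -6'): [-4, -6]
Step 3 ('push 8'): [-4, -6, 8]
Step 4 ('pick 0'): [-4, -6, 8, 8]
Step 5 ('over'): [-4, -6, 8, 8, 8]
Step 6 ('gt'): [-4, -6, 8, 0]
Step 7 ('push 7'): [-4, -6, 8, 0, 7]
Step 8 ('div'): [-4, -6, 8, 0]
Step 9 ('mul'): [-4, -6, 0]

Answer: [-4, -6, 0]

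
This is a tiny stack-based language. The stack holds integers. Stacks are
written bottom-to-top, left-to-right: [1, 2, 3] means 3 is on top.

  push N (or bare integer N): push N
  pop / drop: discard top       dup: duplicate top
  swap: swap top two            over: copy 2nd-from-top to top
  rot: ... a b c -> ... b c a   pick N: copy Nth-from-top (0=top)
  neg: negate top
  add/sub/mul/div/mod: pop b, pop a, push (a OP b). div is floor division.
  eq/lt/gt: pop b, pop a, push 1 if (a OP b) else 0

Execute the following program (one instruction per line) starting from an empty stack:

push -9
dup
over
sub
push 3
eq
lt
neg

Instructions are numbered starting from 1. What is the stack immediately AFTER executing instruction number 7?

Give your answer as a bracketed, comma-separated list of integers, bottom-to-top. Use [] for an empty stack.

Step 1 ('push -9'): [-9]
Step 2 ('dup'): [-9, -9]
Step 3 ('over'): [-9, -9, -9]
Step 4 ('sub'): [-9, 0]
Step 5 ('push 3'): [-9, 0, 3]
Step 6 ('eq'): [-9, 0]
Step 7 ('lt'): [1]

Answer: [1]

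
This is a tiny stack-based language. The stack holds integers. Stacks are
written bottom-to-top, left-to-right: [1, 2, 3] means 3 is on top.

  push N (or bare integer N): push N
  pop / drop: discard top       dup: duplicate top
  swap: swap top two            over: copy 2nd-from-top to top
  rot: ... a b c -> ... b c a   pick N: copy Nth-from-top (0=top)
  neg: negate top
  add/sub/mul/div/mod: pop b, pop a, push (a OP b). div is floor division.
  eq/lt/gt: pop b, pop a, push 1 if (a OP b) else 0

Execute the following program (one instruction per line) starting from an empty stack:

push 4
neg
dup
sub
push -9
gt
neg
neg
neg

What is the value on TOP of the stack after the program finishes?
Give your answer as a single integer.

After 'push 4': [4]
After 'neg': [-4]
After 'dup': [-4, -4]
After 'sub': [0]
After 'push -9': [0, -9]
After 'gt': [1]
After 'neg': [-1]
After 'neg': [1]
After 'neg': [-1]

Answer: -1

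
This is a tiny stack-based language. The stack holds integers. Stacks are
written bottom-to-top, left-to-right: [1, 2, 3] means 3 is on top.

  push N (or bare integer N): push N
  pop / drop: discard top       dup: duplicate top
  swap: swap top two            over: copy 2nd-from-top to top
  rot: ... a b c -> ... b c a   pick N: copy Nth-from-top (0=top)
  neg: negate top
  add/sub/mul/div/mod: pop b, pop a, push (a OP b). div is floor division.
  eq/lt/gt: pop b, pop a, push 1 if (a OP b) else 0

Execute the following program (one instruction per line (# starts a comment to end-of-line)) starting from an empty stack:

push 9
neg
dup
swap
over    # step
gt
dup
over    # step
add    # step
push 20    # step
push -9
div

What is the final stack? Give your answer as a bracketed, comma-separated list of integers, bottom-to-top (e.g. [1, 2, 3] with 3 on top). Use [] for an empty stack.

After 'push 9': [9]
After 'neg': [-9]
After 'dup': [-9, -9]
After 'swap': [-9, -9]
After 'over': [-9, -9, -9]
After 'gt': [-9, 0]
After 'dup': [-9, 0, 0]
After 'over': [-9, 0, 0, 0]
After 'add': [-9, 0, 0]
After 'push 20': [-9, 0, 0, 20]
After 'push -9': [-9, 0, 0, 20, -9]
After 'div': [-9, 0, 0, -3]

Answer: [-9, 0, 0, -3]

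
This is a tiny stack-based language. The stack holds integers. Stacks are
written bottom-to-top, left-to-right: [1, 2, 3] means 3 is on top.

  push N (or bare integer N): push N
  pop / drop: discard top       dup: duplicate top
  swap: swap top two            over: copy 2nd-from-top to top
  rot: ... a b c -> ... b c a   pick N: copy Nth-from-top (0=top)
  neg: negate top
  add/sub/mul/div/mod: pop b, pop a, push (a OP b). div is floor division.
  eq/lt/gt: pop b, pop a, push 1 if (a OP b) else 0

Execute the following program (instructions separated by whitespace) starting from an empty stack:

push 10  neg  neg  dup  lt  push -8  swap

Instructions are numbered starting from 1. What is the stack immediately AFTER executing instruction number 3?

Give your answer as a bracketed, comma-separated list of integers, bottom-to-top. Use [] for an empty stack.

Answer: [10]

Derivation:
Step 1 ('push 10'): [10]
Step 2 ('neg'): [-10]
Step 3 ('neg'): [10]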